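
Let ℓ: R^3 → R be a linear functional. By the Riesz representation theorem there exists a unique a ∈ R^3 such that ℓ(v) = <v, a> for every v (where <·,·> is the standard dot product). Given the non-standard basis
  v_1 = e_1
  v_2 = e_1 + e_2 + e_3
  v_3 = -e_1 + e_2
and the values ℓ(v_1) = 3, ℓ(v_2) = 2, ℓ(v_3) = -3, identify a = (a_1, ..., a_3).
a = (3, 0, -1)

Write a = (a_1, ..., a_3) in the standard basis. For each basis vector v_i, ℓ(v_i) = <v_i, a> is a linear equation in the a_j's. Collect the n equations into a matrix system V a = ℓ, where row i of V is v_i (expressed in the standard basis). Since V is invertible (lower-triangular with 1s on the diagonal, up to permutation), solve by back-substitution:
  V =
[[1, 0, 0],
 [1, 1, 1],
 [-1, 1, 0]]
  V a = (3, 2, -3)
Solving gives a = (3, 0, -1).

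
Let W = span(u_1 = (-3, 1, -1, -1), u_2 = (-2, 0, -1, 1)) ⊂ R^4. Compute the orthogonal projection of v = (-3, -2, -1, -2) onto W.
proj_W(v) = (-5/2, 5/6, -5/6, -5/6)

Set up U = [u_1 | ... | u_2] ∈ R^(4×2). The projector onto W = col(U) is P = U (U^T U)^(-1) U^T.
Compute U^T U =
  [12, 6]
  [6, 6],
and U^T v = (10, 5).
Solve U^T U · c = U^T v for the coefficients: c = (5/6, 0). The projection is proj_W(v) = U c.
Check: (v - proj_W(v)) · u_1 = 0  (should be 0).
Check: (v - proj_W(v)) · u_2 = 0  (should be 0).
Result: proj_W(v) = (-5/2, 5/6, -5/6, -5/6).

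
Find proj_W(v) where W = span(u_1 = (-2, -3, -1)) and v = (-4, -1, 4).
proj_W(v) = (-1, -3/2, -1/2)

Set up U = [u_1 | ... | u_1] ∈ R^(3×1). The projector onto W = col(U) is P = U (U^T U)^(-1) U^T.
Compute U^T U =
  [14],
and U^T v = (7).
Solve U^T U · c = U^T v for the coefficients: c = (1/2). The projection is proj_W(v) = U c.
Check: (v - proj_W(v)) · u_1 = 0  (should be 0).
Result: proj_W(v) = (-1, -3/2, -1/2).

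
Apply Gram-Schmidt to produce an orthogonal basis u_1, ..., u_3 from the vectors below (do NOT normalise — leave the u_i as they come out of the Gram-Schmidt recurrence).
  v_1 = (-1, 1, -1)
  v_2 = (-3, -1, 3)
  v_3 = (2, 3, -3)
Orthogonal basis:
  u_1 = (-1, 1, -1)
  u_2 = (-10/3, -2/3, 8/3)
  u_3 = (5/14, 15/14, 5/7)

Apply the Gram-Schmidt recurrence
  u_1 = v_1
  u_i = v_i − Σ_{j<i} ((v_i · u_j) / (u_j · u_j)) · u_j.

Step by step this gives:
  u_1 = (-1, 1, -1)
  u_2 = (-10/3, -2/3, 8/3)
  u_3 = (5/14, 15/14, 5/7)

Orthogonality check:
  u_2 · u_1 = 0 (should be 0)
  u_3 · u_1 = 0 (should be 0)
  u_3 · u_2 = 0 (should be 0)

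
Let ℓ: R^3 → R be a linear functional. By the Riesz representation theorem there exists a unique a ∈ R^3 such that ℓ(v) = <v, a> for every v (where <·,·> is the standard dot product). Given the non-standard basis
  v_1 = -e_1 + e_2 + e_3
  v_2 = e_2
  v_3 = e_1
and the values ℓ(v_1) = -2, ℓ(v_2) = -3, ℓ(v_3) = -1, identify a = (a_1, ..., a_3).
a = (-1, -3, 0)

Write a = (a_1, ..., a_3) in the standard basis. For each basis vector v_i, ℓ(v_i) = <v_i, a> is a linear equation in the a_j's. Collect the n equations into a matrix system V a = ℓ, where row i of V is v_i (expressed in the standard basis). Since V is invertible (lower-triangular with 1s on the diagonal, up to permutation), solve by back-substitution:
  V =
[[-1, 1, 1],
 [0, 1, 0],
 [1, 0, 0]]
  V a = (-2, -3, -1)
Solving gives a = (-1, -3, 0).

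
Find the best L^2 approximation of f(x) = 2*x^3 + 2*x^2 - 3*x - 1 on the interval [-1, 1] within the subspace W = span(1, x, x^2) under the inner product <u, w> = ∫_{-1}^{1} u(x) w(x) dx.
g(x) = 2*x^2 - 9*x/5 - 1

The best approximation g ∈ W is the orthogonal projection of f onto W. Writing g = a_0 + a_1 x + a_2 x^2, the coefficients solve the normal equations G · a = b where
  G_{ij} = <φ_i, φ_j> and b_i = <f, φ_i>, with φ_0 = 1, φ_1 = x, φ_2 = x^2.
G =
  [2, 0, 2/3]
  [0, 2/3, 0]
  [2/3, 0, 2/5],
b = (-2/3, -6/5, 2/15).
Solving gives a_0 = -1, a_1 = -9/5, a_2 = 2, so
  g(x) = 2*x^2 - 9*x/5 - 1.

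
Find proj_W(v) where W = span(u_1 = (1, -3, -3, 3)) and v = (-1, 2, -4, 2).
proj_W(v) = (11/28, -33/28, -33/28, 33/28)

Set up U = [u_1 | ... | u_1] ∈ R^(4×1). The projector onto W = col(U) is P = U (U^T U)^(-1) U^T.
Compute U^T U =
  [28],
and U^T v = (11).
Solve U^T U · c = U^T v for the coefficients: c = (11/28). The projection is proj_W(v) = U c.
Check: (v - proj_W(v)) · u_1 = 0  (should be 0).
Result: proj_W(v) = (11/28, -33/28, -33/28, 33/28).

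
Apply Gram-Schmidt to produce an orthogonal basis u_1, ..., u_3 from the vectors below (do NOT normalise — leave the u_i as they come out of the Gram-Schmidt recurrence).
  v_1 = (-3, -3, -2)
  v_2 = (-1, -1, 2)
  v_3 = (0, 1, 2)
Orthogonal basis:
  u_1 = (-3, -3, -2)
  u_2 = (-8/11, -8/11, 24/11)
  u_3 = (-1/2, 1/2, 0)

Apply the Gram-Schmidt recurrence
  u_1 = v_1
  u_i = v_i − Σ_{j<i} ((v_i · u_j) / (u_j · u_j)) · u_j.

Step by step this gives:
  u_1 = (-3, -3, -2)
  u_2 = (-8/11, -8/11, 24/11)
  u_3 = (-1/2, 1/2, 0)

Orthogonality check:
  u_2 · u_1 = 0 (should be 0)
  u_3 · u_1 = 0 (should be 0)
  u_3 · u_2 = 0 (should be 0)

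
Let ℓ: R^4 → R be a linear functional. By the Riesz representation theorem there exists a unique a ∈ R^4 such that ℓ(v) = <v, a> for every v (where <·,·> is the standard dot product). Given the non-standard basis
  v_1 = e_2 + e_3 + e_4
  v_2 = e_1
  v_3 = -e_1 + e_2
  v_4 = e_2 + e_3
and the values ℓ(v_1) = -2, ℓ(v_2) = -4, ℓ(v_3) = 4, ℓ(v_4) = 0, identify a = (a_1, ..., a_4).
a = (-4, 0, 0, -2)

Write a = (a_1, ..., a_4) in the standard basis. For each basis vector v_i, ℓ(v_i) = <v_i, a> is a linear equation in the a_j's. Collect the n equations into a matrix system V a = ℓ, where row i of V is v_i (expressed in the standard basis). Since V is invertible (lower-triangular with 1s on the diagonal, up to permutation), solve by back-substitution:
  V =
[[0, 1, 1, 1],
 [1, 0, 0, 0],
 [-1, 1, 0, 0],
 [0, 1, 1, 0]]
  V a = (-2, -4, 4, 0)
Solving gives a = (-4, 0, 0, -2).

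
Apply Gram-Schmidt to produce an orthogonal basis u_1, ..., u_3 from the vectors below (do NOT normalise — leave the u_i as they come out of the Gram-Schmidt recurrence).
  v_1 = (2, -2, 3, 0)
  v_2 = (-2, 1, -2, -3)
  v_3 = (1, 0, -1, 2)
Orthogonal basis:
  u_1 = (2, -2, 3, 0)
  u_2 = (-10/17, -7/17, 2/17, -3)
  u_3 = (19/27, -11/27, -20/27, -1/9)

Apply the Gram-Schmidt recurrence
  u_1 = v_1
  u_i = v_i − Σ_{j<i} ((v_i · u_j) / (u_j · u_j)) · u_j.

Step by step this gives:
  u_1 = (2, -2, 3, 0)
  u_2 = (-10/17, -7/17, 2/17, -3)
  u_3 = (19/27, -11/27, -20/27, -1/9)

Orthogonality check:
  u_2 · u_1 = 0 (should be 0)
  u_3 · u_1 = 0 (should be 0)
  u_3 · u_2 = 0 (should be 0)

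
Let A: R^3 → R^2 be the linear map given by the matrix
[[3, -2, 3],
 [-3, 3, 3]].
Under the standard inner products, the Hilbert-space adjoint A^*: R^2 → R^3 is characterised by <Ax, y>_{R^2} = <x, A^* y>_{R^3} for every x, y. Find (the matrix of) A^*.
A^* = A^T =
[[3, -3],
 [-2, 3],
 [3, 3]]

For real matrices with standard dot products, the defining identity <Ax, y> = <x, A^* y> gives (Ax)^T y = x^T (A^*) y, i.e. x^T A^T y = x^T (A^*) y. Since this holds for all x, y, we must have A^* = A^T. Therefore
A^* =
[[3, -3],
 [-2, 3],
 [3, 3]].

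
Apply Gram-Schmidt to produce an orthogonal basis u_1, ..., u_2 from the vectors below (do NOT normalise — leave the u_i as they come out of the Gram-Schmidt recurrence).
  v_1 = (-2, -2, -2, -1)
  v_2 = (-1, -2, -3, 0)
Orthogonal basis:
  u_1 = (-2, -2, -2, -1)
  u_2 = (11/13, -2/13, -15/13, 12/13)

Apply the Gram-Schmidt recurrence
  u_1 = v_1
  u_i = v_i − Σ_{j<i} ((v_i · u_j) / (u_j · u_j)) · u_j.

Step by step this gives:
  u_1 = (-2, -2, -2, -1)
  u_2 = (11/13, -2/13, -15/13, 12/13)

Orthogonality check:
  u_2 · u_1 = 0 (should be 0)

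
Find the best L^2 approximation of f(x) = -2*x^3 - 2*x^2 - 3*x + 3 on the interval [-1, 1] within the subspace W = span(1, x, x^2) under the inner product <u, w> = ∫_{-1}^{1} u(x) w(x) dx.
g(x) = -2*x^2 - 21*x/5 + 3

The best approximation g ∈ W is the orthogonal projection of f onto W. Writing g = a_0 + a_1 x + a_2 x^2, the coefficients solve the normal equations G · a = b where
  G_{ij} = <φ_i, φ_j> and b_i = <f, φ_i>, with φ_0 = 1, φ_1 = x, φ_2 = x^2.
G =
  [2, 0, 2/3]
  [0, 2/3, 0]
  [2/3, 0, 2/5],
b = (14/3, -14/5, 6/5).
Solving gives a_0 = 3, a_1 = -21/5, a_2 = -2, so
  g(x) = -2*x^2 - 21*x/5 + 3.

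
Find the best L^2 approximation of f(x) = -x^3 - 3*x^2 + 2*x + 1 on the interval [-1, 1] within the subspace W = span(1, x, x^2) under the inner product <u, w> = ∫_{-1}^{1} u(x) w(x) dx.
g(x) = -3*x^2 + 7*x/5 + 1

The best approximation g ∈ W is the orthogonal projection of f onto W. Writing g = a_0 + a_1 x + a_2 x^2, the coefficients solve the normal equations G · a = b where
  G_{ij} = <φ_i, φ_j> and b_i = <f, φ_i>, with φ_0 = 1, φ_1 = x, φ_2 = x^2.
G =
  [2, 0, 2/3]
  [0, 2/3, 0]
  [2/3, 0, 2/5],
b = (0, 14/15, -8/15).
Solving gives a_0 = 1, a_1 = 7/5, a_2 = -3, so
  g(x) = -3*x^2 + 7*x/5 + 1.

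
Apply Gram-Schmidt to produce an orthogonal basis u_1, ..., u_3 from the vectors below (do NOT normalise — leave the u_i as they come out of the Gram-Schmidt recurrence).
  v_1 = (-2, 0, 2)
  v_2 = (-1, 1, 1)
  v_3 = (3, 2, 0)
Orthogonal basis:
  u_1 = (-2, 0, 2)
  u_2 = (0, 1, 0)
  u_3 = (3/2, 0, 3/2)

Apply the Gram-Schmidt recurrence
  u_1 = v_1
  u_i = v_i − Σ_{j<i} ((v_i · u_j) / (u_j · u_j)) · u_j.

Step by step this gives:
  u_1 = (-2, 0, 2)
  u_2 = (0, 1, 0)
  u_3 = (3/2, 0, 3/2)

Orthogonality check:
  u_2 · u_1 = 0 (should be 0)
  u_3 · u_1 = 0 (should be 0)
  u_3 · u_2 = 0 (should be 0)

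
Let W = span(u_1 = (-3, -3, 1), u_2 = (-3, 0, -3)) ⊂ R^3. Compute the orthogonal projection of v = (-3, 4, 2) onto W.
proj_W(v) = (-9/34, 6/17, -25/34)

Set up U = [u_1 | ... | u_2] ∈ R^(3×2). The projector onto W = col(U) is P = U (U^T U)^(-1) U^T.
Compute U^T U =
  [19, 6]
  [6, 18],
and U^T v = (-1, 3).
Solve U^T U · c = U^T v for the coefficients: c = (-2/17, 7/34). The projection is proj_W(v) = U c.
Check: (v - proj_W(v)) · u_1 = 0  (should be 0).
Check: (v - proj_W(v)) · u_2 = 0  (should be 0).
Result: proj_W(v) = (-9/34, 6/17, -25/34).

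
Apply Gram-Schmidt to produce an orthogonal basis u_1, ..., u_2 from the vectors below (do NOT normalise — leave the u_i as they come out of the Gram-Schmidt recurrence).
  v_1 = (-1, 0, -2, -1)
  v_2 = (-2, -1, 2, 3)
Orthogonal basis:
  u_1 = (-1, 0, -2, -1)
  u_2 = (-17/6, -1, 1/3, 13/6)

Apply the Gram-Schmidt recurrence
  u_1 = v_1
  u_i = v_i − Σ_{j<i} ((v_i · u_j) / (u_j · u_j)) · u_j.

Step by step this gives:
  u_1 = (-1, 0, -2, -1)
  u_2 = (-17/6, -1, 1/3, 13/6)

Orthogonality check:
  u_2 · u_1 = 0 (should be 0)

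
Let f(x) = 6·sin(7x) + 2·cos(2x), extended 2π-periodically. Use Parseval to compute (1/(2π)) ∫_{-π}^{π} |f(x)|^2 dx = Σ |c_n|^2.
Σ |c_n|^2 = 20

Expand |f|^2 and use orthogonality of {sin(nx), cos(mx)} on [-π, π]:
  ∫_{-π}^{π} sin(nx)^2 dx = π, ∫ cos(mx)^2 dx = π, and cross terms integrate to 0.
So ∫_{-π}^{π} f(x)^2 dx = 6^2 · π + 2^2 · π = (36 + 4)π.
Divide by 2π: (36 + 4)/2 = 20.
By Parseval, this equals Σ |c_n|^2.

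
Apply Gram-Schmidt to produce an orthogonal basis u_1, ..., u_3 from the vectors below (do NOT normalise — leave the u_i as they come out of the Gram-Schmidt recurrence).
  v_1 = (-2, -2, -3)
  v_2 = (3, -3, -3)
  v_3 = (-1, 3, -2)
Orthogonal basis:
  u_1 = (-2, -2, -3)
  u_2 = (69/17, -33/17, -24/17)
  u_3 = (11/21, 55/21, -44/21)

Apply the Gram-Schmidt recurrence
  u_1 = v_1
  u_i = v_i − Σ_{j<i} ((v_i · u_j) / (u_j · u_j)) · u_j.

Step by step this gives:
  u_1 = (-2, -2, -3)
  u_2 = (69/17, -33/17, -24/17)
  u_3 = (11/21, 55/21, -44/21)

Orthogonality check:
  u_2 · u_1 = 0 (should be 0)
  u_3 · u_1 = 0 (should be 0)
  u_3 · u_2 = 0 (should be 0)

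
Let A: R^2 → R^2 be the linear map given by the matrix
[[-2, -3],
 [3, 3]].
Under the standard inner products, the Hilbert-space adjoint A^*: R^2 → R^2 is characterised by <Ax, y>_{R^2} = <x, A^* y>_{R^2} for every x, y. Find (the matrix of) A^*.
A^* = A^T =
[[-2, 3],
 [-3, 3]]

For real matrices with standard dot products, the defining identity <Ax, y> = <x, A^* y> gives (Ax)^T y = x^T (A^*) y, i.e. x^T A^T y = x^T (A^*) y. Since this holds for all x, y, we must have A^* = A^T. Therefore
A^* =
[[-2, 3],
 [-3, 3]].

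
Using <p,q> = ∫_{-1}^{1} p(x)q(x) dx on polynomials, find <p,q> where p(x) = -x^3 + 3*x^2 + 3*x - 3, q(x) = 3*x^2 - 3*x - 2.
<p,q> = 4/5

Expand the product: p(x)·q(x) = -3*x^5 + 12*x^4 + 2*x^3 - 24*x^2 + 3*x + 6.
∫_{-1}^{1} of each monomial x^k gives [2/(k+1) if k even, 0 if k odd]. Integrating term-by-term (or equivalently evaluating the antiderivative F(x) = -x^6/2 + 12*x^5/5 + x^4/2 - 8*x^3 + 3*x^2/2 + 6*x at the endpoints):
  F(1) − F(−1) = 19/10 − (11/10) = 4/5.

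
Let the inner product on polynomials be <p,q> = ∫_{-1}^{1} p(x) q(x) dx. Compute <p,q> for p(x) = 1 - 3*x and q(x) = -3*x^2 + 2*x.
<p,q> = -6

Expand the product: p(x)·q(x) = 9*x^3 - 9*x^2 + 2*x.
∫_{-1}^{1} of each monomial x^k gives [2/(k+1) if k even, 0 if k odd]. Integrating term-by-term (or equivalently evaluating the antiderivative F(x) = 9*x^4/4 - 3*x^3 + x^2 at the endpoints):
  F(1) − F(−1) = 1/4 − (25/4) = -6.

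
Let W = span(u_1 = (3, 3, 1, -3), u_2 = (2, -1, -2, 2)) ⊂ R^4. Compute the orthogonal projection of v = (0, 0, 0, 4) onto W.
proj_W(v) = (-20/339, -512/339, -148/113, 676/339)

Set up U = [u_1 | ... | u_2] ∈ R^(4×2). The projector onto W = col(U) is P = U (U^T U)^(-1) U^T.
Compute U^T U =
  [28, -5]
  [-5, 13],
and U^T v = (-12, 8).
Solve U^T U · c = U^T v for the coefficients: c = (-116/339, 164/339). The projection is proj_W(v) = U c.
Check: (v - proj_W(v)) · u_1 = 0  (should be 0).
Check: (v - proj_W(v)) · u_2 = 0  (should be 0).
Result: proj_W(v) = (-20/339, -512/339, -148/113, 676/339).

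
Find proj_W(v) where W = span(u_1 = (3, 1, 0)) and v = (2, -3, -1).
proj_W(v) = (9/10, 3/10, 0)

Set up U = [u_1 | ... | u_1] ∈ R^(3×1). The projector onto W = col(U) is P = U (U^T U)^(-1) U^T.
Compute U^T U =
  [10],
and U^T v = (3).
Solve U^T U · c = U^T v for the coefficients: c = (3/10). The projection is proj_W(v) = U c.
Check: (v - proj_W(v)) · u_1 = 0  (should be 0).
Result: proj_W(v) = (9/10, 3/10, 0).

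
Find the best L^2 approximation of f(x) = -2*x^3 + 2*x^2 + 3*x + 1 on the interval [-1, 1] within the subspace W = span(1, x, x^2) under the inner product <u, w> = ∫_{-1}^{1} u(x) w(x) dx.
g(x) = 2*x^2 + 9*x/5 + 1

The best approximation g ∈ W is the orthogonal projection of f onto W. Writing g = a_0 + a_1 x + a_2 x^2, the coefficients solve the normal equations G · a = b where
  G_{ij} = <φ_i, φ_j> and b_i = <f, φ_i>, with φ_0 = 1, φ_1 = x, φ_2 = x^2.
G =
  [2, 0, 2/3]
  [0, 2/3, 0]
  [2/3, 0, 2/5],
b = (10/3, 6/5, 22/15).
Solving gives a_0 = 1, a_1 = 9/5, a_2 = 2, so
  g(x) = 2*x^2 + 9*x/5 + 1.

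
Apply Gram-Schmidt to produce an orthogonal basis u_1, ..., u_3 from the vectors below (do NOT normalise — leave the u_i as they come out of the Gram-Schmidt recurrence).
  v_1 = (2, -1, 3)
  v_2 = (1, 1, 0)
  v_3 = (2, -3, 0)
Orthogonal basis:
  u_1 = (2, -1, 3)
  u_2 = (6/7, 15/14, -3/14)
  u_3 = (5/3, -5/3, -5/3)

Apply the Gram-Schmidt recurrence
  u_1 = v_1
  u_i = v_i − Σ_{j<i} ((v_i · u_j) / (u_j · u_j)) · u_j.

Step by step this gives:
  u_1 = (2, -1, 3)
  u_2 = (6/7, 15/14, -3/14)
  u_3 = (5/3, -5/3, -5/3)

Orthogonality check:
  u_2 · u_1 = 0 (should be 0)
  u_3 · u_1 = 0 (should be 0)
  u_3 · u_2 = 0 (should be 0)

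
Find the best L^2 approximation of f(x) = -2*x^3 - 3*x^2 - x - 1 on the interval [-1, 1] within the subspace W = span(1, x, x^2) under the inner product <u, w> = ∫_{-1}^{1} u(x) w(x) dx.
g(x) = -3*x^2 - 11*x/5 - 1

The best approximation g ∈ W is the orthogonal projection of f onto W. Writing g = a_0 + a_1 x + a_2 x^2, the coefficients solve the normal equations G · a = b where
  G_{ij} = <φ_i, φ_j> and b_i = <f, φ_i>, with φ_0 = 1, φ_1 = x, φ_2 = x^2.
G =
  [2, 0, 2/3]
  [0, 2/3, 0]
  [2/3, 0, 2/5],
b = (-4, -22/15, -28/15).
Solving gives a_0 = -1, a_1 = -11/5, a_2 = -3, so
  g(x) = -3*x^2 - 11*x/5 - 1.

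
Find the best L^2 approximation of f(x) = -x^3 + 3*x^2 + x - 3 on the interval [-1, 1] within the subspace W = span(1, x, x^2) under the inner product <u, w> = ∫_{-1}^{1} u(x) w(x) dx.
g(x) = 3*x^2 + 2*x/5 - 3

The best approximation g ∈ W is the orthogonal projection of f onto W. Writing g = a_0 + a_1 x + a_2 x^2, the coefficients solve the normal equations G · a = b where
  G_{ij} = <φ_i, φ_j> and b_i = <f, φ_i>, with φ_0 = 1, φ_1 = x, φ_2 = x^2.
G =
  [2, 0, 2/3]
  [0, 2/3, 0]
  [2/3, 0, 2/5],
b = (-4, 4/15, -4/5).
Solving gives a_0 = -3, a_1 = 2/5, a_2 = 3, so
  g(x) = 3*x^2 + 2*x/5 - 3.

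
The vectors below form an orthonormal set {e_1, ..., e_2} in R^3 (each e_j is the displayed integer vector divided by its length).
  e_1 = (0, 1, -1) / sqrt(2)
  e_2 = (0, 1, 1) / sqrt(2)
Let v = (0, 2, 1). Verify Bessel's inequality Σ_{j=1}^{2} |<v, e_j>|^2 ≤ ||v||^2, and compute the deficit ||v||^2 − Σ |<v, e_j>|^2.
Σ |<v, e_j>|^2 = 5; ||v||^2 = 5; deficit = 0

Write each e_j = u_j / sqrt(<u_j, u_j>) where u_j is the displayed integer vector. Then <v, e_j> = <v, u_j> / sqrt(<u_j, u_j>), so |<v, e_j>|^2 = <v, u_j>^2 / <u_j, u_j>.
Coefficients: <v, e_1> = 1/sqrt(2), <v, e_2> = 3/sqrt(2).
Square and sum: Σ |<v, e_j>|^2 = 5.
Compute ||v||^2 = v·v = 5.
Deficit = 5 − 5 = 0 ≥ 0, confirming Bessel's inequality. (The deficit equals ||v − Σ <v,e_j> e_j||^2, the squared distance from v to span{e_j}.)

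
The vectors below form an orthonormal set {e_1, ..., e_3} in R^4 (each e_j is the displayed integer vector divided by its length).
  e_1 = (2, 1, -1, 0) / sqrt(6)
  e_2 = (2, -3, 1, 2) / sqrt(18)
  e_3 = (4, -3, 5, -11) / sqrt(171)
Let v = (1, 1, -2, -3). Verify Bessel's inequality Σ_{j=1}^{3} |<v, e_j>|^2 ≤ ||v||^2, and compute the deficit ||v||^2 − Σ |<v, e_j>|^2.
Σ |<v, e_j>|^2 = 686/57; ||v||^2 = 15; deficit = 169/57

Write each e_j = u_j / sqrt(<u_j, u_j>) where u_j is the displayed integer vector. Then <v, e_j> = <v, u_j> / sqrt(<u_j, u_j>), so |<v, e_j>|^2 = <v, u_j>^2 / <u_j, u_j>.
Coefficients: <v, e_1> = 5/sqrt(6), <v, e_2> = -9/sqrt(18), <v, e_3> = 24/sqrt(171).
Square and sum: Σ |<v, e_j>|^2 = 686/57.
Compute ||v||^2 = v·v = 15.
Deficit = 15 − 686/57 = 169/57 ≥ 0, confirming Bessel's inequality. (The deficit equals ||v − Σ <v,e_j> e_j||^2, the squared distance from v to span{e_j}.)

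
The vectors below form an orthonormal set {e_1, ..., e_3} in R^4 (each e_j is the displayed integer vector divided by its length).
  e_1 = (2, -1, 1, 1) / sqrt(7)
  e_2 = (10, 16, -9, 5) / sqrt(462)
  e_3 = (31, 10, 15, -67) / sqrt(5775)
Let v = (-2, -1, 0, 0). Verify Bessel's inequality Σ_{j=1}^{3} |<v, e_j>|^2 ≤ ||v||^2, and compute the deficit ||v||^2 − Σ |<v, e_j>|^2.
Σ |<v, e_j>|^2 = 873/175; ||v||^2 = 5; deficit = 2/175

Write each e_j = u_j / sqrt(<u_j, u_j>) where u_j is the displayed integer vector. Then <v, e_j> = <v, u_j> / sqrt(<u_j, u_j>), so |<v, e_j>|^2 = <v, u_j>^2 / <u_j, u_j>.
Coefficients: <v, e_1> = -3/sqrt(7), <v, e_2> = -36/sqrt(462), <v, e_3> = -72/sqrt(5775).
Square and sum: Σ |<v, e_j>|^2 = 873/175.
Compute ||v||^2 = v·v = 5.
Deficit = 5 − 873/175 = 2/175 ≥ 0, confirming Bessel's inequality. (The deficit equals ||v − Σ <v,e_j> e_j||^2, the squared distance from v to span{e_j}.)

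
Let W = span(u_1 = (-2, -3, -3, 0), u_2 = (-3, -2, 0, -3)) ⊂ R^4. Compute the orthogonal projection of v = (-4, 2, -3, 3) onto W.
proj_W(v) = (-23/170, -227/170, -381/170, 231/170)

Set up U = [u_1 | ... | u_2] ∈ R^(4×2). The projector onto W = col(U) is P = U (U^T U)^(-1) U^T.
Compute U^T U =
  [22, 12]
  [12, 22],
and U^T v = (11, -1).
Solve U^T U · c = U^T v for the coefficients: c = (127/170, -77/170). The projection is proj_W(v) = U c.
Check: (v - proj_W(v)) · u_1 = 0  (should be 0).
Check: (v - proj_W(v)) · u_2 = 0  (should be 0).
Result: proj_W(v) = (-23/170, -227/170, -381/170, 231/170).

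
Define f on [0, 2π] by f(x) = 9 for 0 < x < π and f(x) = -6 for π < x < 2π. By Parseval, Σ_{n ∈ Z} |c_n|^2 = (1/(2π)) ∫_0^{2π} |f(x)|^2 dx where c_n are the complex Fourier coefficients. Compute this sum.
Σ |c_n|^2 = 117/2

Parseval equates the L^2 energy of f (normalised by 1/(2π)) with the ℓ^2 sum of its Fourier coefficients: (1/(2π)) ∫_0^{2π} |f|^2 = Σ |c_n|^2.
Compute the left side: (1/(2π)) [∫_0^π 9^2 dx + ∫_π^{2π} (-6)^2 dx] = (1/(2π)) · (81π + 36π) = (81 + 36)/2 = 117/2.
So Σ_{n ∈ Z} |c_n|^2 = 117/2.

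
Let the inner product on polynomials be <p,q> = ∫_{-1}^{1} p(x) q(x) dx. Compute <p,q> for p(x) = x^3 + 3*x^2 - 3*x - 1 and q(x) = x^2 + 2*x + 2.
<p,q> = -8/3

Expand the product: p(x)·q(x) = x^5 + 5*x^4 + 5*x^3 - x^2 - 8*x - 2.
∫_{-1}^{1} of each monomial x^k gives [2/(k+1) if k even, 0 if k odd]. Integrating term-by-term (or equivalently evaluating the antiderivative F(x) = x^6/6 + x^5 + 5*x^4/4 - x^3/3 - 4*x^2 - 2*x at the endpoints):
  F(1) − F(−1) = -47/12 − (-5/4) = -8/3.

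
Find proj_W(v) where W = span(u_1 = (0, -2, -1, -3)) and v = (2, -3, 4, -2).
proj_W(v) = (0, -8/7, -4/7, -12/7)

Set up U = [u_1 | ... | u_1] ∈ R^(4×1). The projector onto W = col(U) is P = U (U^T U)^(-1) U^T.
Compute U^T U =
  [14],
and U^T v = (8).
Solve U^T U · c = U^T v for the coefficients: c = (4/7). The projection is proj_W(v) = U c.
Check: (v - proj_W(v)) · u_1 = 0  (should be 0).
Result: proj_W(v) = (0, -8/7, -4/7, -12/7).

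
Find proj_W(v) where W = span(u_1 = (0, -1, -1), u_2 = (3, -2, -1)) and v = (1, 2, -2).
proj_W(v) = (6/19, -1/19, 1/19)

Set up U = [u_1 | ... | u_2] ∈ R^(3×2). The projector onto W = col(U) is P = U (U^T U)^(-1) U^T.
Compute U^T U =
  [2, 3]
  [3, 14],
and U^T v = (0, 1).
Solve U^T U · c = U^T v for the coefficients: c = (-3/19, 2/19). The projection is proj_W(v) = U c.
Check: (v - proj_W(v)) · u_1 = 0  (should be 0).
Check: (v - proj_W(v)) · u_2 = 0  (should be 0).
Result: proj_W(v) = (6/19, -1/19, 1/19).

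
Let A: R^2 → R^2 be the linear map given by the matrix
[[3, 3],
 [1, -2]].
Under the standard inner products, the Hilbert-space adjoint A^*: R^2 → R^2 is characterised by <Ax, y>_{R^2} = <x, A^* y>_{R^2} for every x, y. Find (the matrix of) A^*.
A^* = A^T =
[[3, 1],
 [3, -2]]

For real matrices with standard dot products, the defining identity <Ax, y> = <x, A^* y> gives (Ax)^T y = x^T (A^*) y, i.e. x^T A^T y = x^T (A^*) y. Since this holds for all x, y, we must have A^* = A^T. Therefore
A^* =
[[3, 1],
 [3, -2]].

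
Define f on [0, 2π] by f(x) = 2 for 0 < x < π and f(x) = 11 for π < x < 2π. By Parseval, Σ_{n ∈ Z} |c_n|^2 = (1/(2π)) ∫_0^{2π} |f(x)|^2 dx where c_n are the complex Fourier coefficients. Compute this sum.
Σ |c_n|^2 = 125/2

Parseval equates the L^2 energy of f (normalised by 1/(2π)) with the ℓ^2 sum of its Fourier coefficients: (1/(2π)) ∫_0^{2π} |f|^2 = Σ |c_n|^2.
Compute the left side: (1/(2π)) [∫_0^π 2^2 dx + ∫_π^{2π} 11^2 dx] = (1/(2π)) · (4π + 121π) = (4 + 121)/2 = 125/2.
So Σ_{n ∈ Z} |c_n|^2 = 125/2.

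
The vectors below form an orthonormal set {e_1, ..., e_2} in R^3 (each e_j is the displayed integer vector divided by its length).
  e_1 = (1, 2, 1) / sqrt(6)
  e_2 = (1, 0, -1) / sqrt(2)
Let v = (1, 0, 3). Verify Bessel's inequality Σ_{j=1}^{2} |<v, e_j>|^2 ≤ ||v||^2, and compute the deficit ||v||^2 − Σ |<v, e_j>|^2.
Σ |<v, e_j>|^2 = 14/3; ||v||^2 = 10; deficit = 16/3

Write each e_j = u_j / sqrt(<u_j, u_j>) where u_j is the displayed integer vector. Then <v, e_j> = <v, u_j> / sqrt(<u_j, u_j>), so |<v, e_j>|^2 = <v, u_j>^2 / <u_j, u_j>.
Coefficients: <v, e_1> = 4/sqrt(6), <v, e_2> = -2/sqrt(2).
Square and sum: Σ |<v, e_j>|^2 = 14/3.
Compute ||v||^2 = v·v = 10.
Deficit = 10 − 14/3 = 16/3 ≥ 0, confirming Bessel's inequality. (The deficit equals ||v − Σ <v,e_j> e_j||^2, the squared distance from v to span{e_j}.)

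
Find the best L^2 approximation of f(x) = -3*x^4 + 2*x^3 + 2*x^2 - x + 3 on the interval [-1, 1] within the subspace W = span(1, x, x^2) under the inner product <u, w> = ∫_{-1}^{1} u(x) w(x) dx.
g(x) = -4*x^2/7 + x/5 + 114/35

The best approximation g ∈ W is the orthogonal projection of f onto W. Writing g = a_0 + a_1 x + a_2 x^2, the coefficients solve the normal equations G · a = b where
  G_{ij} = <φ_i, φ_j> and b_i = <f, φ_i>, with φ_0 = 1, φ_1 = x, φ_2 = x^2.
G =
  [2, 0, 2/3]
  [0, 2/3, 0]
  [2/3, 0, 2/5],
b = (92/15, 2/15, 68/35).
Solving gives a_0 = 114/35, a_1 = 1/5, a_2 = -4/7, so
  g(x) = -4*x^2/7 + x/5 + 114/35.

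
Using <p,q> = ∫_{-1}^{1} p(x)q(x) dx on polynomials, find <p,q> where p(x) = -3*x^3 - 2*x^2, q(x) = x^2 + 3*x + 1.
<p,q> = -86/15

Expand the product: p(x)·q(x) = -3*x^5 - 11*x^4 - 9*x^3 - 2*x^2.
∫_{-1}^{1} of each monomial x^k gives [2/(k+1) if k even, 0 if k odd]. Integrating term-by-term (or equivalently evaluating the antiderivative F(x) = -x^6/2 - 11*x^5/5 - 9*x^4/4 - 2*x^3/3 at the endpoints):
  F(1) − F(−1) = -337/60 − (7/60) = -86/15.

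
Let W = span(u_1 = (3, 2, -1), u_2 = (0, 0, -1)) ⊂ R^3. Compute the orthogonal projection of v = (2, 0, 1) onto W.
proj_W(v) = (18/13, 12/13, 1)

Set up U = [u_1 | ... | u_2] ∈ R^(3×2). The projector onto W = col(U) is P = U (U^T U)^(-1) U^T.
Compute U^T U =
  [14, 1]
  [1, 1],
and U^T v = (5, -1).
Solve U^T U · c = U^T v for the coefficients: c = (6/13, -19/13). The projection is proj_W(v) = U c.
Check: (v - proj_W(v)) · u_1 = 0  (should be 0).
Check: (v - proj_W(v)) · u_2 = 0  (should be 0).
Result: proj_W(v) = (18/13, 12/13, 1).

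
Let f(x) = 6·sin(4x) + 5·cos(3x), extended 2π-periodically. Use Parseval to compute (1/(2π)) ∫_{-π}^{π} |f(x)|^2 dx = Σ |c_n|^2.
Σ |c_n|^2 = 61/2

Expand |f|^2 and use orthogonality of {sin(nx), cos(mx)} on [-π, π]:
  ∫_{-π}^{π} sin(nx)^2 dx = π, ∫ cos(mx)^2 dx = π, and cross terms integrate to 0.
So ∫_{-π}^{π} f(x)^2 dx = 6^2 · π + 5^2 · π = (36 + 25)π.
Divide by 2π: (36 + 25)/2 = 61/2.
By Parseval, this equals Σ |c_n|^2.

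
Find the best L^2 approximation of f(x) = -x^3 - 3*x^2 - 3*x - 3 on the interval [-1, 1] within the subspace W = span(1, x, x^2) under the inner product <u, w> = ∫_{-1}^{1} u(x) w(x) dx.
g(x) = -3*x^2 - 18*x/5 - 3

The best approximation g ∈ W is the orthogonal projection of f onto W. Writing g = a_0 + a_1 x + a_2 x^2, the coefficients solve the normal equations G · a = b where
  G_{ij} = <φ_i, φ_j> and b_i = <f, φ_i>, with φ_0 = 1, φ_1 = x, φ_2 = x^2.
G =
  [2, 0, 2/3]
  [0, 2/3, 0]
  [2/3, 0, 2/5],
b = (-8, -12/5, -16/5).
Solving gives a_0 = -3, a_1 = -18/5, a_2 = -3, so
  g(x) = -3*x^2 - 18*x/5 - 3.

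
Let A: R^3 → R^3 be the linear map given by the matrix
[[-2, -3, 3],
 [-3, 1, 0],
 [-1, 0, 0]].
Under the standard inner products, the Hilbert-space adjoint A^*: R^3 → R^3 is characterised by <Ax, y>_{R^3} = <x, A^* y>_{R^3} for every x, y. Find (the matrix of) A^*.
A^* = A^T =
[[-2, -3, -1],
 [-3, 1, 0],
 [3, 0, 0]]

For real matrices with standard dot products, the defining identity <Ax, y> = <x, A^* y> gives (Ax)^T y = x^T (A^*) y, i.e. x^T A^T y = x^T (A^*) y. Since this holds for all x, y, we must have A^* = A^T. Therefore
A^* =
[[-2, -3, -1],
 [-3, 1, 0],
 [3, 0, 0]].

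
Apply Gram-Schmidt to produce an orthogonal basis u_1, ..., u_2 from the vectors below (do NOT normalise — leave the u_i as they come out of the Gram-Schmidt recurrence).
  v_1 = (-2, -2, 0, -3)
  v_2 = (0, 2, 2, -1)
Orthogonal basis:
  u_1 = (-2, -2, 0, -3)
  u_2 = (-2/17, 32/17, 2, -20/17)

Apply the Gram-Schmidt recurrence
  u_1 = v_1
  u_i = v_i − Σ_{j<i} ((v_i · u_j) / (u_j · u_j)) · u_j.

Step by step this gives:
  u_1 = (-2, -2, 0, -3)
  u_2 = (-2/17, 32/17, 2, -20/17)

Orthogonality check:
  u_2 · u_1 = 0 (should be 0)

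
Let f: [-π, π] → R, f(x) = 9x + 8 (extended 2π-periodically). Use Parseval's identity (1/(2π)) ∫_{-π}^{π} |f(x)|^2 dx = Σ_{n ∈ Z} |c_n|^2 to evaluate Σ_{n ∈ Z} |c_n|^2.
Σ |c_n|^2 = 27π^2 + 64

Expand and integrate term by term over [-π, π]:
  ∫ (9x)^2 dx = 81·(2π^3/3); ∫ 2·9·(8)·x dx = 0 (odd integrand); ∫ 8^2 dx = 64·2π.
So (1/(2π)) ∫_{-π}^{π} (9x + 8)^2 dx = 81π^2/3 + 64 = 27π^2 + 64.
Parseval ⇒ Σ |c_n|^2 = 27π^2 + 64.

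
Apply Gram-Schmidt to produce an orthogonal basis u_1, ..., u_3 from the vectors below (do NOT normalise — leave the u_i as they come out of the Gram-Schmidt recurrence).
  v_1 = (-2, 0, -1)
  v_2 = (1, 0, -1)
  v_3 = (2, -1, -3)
Orthogonal basis:
  u_1 = (-2, 0, -1)
  u_2 = (3/5, 0, -6/5)
  u_3 = (0, -1, 0)

Apply the Gram-Schmidt recurrence
  u_1 = v_1
  u_i = v_i − Σ_{j<i} ((v_i · u_j) / (u_j · u_j)) · u_j.

Step by step this gives:
  u_1 = (-2, 0, -1)
  u_2 = (3/5, 0, -6/5)
  u_3 = (0, -1, 0)

Orthogonality check:
  u_2 · u_1 = 0 (should be 0)
  u_3 · u_1 = 0 (should be 0)
  u_3 · u_2 = 0 (should be 0)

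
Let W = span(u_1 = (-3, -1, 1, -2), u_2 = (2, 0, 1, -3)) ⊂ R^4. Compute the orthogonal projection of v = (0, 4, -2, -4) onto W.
proj_W(v) = (22/19, -18/209, 166/209, -480/209)

Set up U = [u_1 | ... | u_2] ∈ R^(4×2). The projector onto W = col(U) is P = U (U^T U)^(-1) U^T.
Compute U^T U =
  [15, 1]
  [1, 14],
and U^T v = (2, 10).
Solve U^T U · c = U^T v for the coefficients: c = (18/209, 148/209). The projection is proj_W(v) = U c.
Check: (v - proj_W(v)) · u_1 = 0  (should be 0).
Check: (v - proj_W(v)) · u_2 = 0  (should be 0).
Result: proj_W(v) = (22/19, -18/209, 166/209, -480/209).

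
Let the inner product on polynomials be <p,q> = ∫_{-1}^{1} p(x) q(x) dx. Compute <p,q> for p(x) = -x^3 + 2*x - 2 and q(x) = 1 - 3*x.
<p,q> = -34/5

Expand the product: p(x)·q(x) = 3*x^4 - x^3 - 6*x^2 + 8*x - 2.
∫_{-1}^{1} of each monomial x^k gives [2/(k+1) if k even, 0 if k odd]. Integrating term-by-term (or equivalently evaluating the antiderivative F(x) = 3*x^5/5 - x^4/4 - 2*x^3 + 4*x^2 - 2*x at the endpoints):
  F(1) − F(−1) = 7/20 − (143/20) = -34/5.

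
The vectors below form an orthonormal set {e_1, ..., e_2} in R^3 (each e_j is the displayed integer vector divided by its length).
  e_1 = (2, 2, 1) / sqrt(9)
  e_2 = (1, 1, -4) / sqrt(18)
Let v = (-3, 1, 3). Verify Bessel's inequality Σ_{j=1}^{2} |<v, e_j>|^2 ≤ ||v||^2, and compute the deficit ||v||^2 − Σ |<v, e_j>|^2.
Σ |<v, e_j>|^2 = 11; ||v||^2 = 19; deficit = 8

Write each e_j = u_j / sqrt(<u_j, u_j>) where u_j is the displayed integer vector. Then <v, e_j> = <v, u_j> / sqrt(<u_j, u_j>), so |<v, e_j>|^2 = <v, u_j>^2 / <u_j, u_j>.
Coefficients: <v, e_1> = -1/sqrt(9), <v, e_2> = -14/sqrt(18).
Square and sum: Σ |<v, e_j>|^2 = 11.
Compute ||v||^2 = v·v = 19.
Deficit = 19 − 11 = 8 ≥ 0, confirming Bessel's inequality. (The deficit equals ||v − Σ <v,e_j> e_j||^2, the squared distance from v to span{e_j}.)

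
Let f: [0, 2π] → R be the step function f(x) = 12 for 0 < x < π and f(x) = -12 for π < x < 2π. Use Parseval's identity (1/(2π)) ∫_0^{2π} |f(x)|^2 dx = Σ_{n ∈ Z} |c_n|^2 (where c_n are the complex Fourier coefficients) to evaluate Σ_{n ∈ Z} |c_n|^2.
Σ |c_n|^2 = 144

Parseval equates the L^2 energy of f (normalised by 1/(2π)) with the ℓ^2 sum of its Fourier coefficients: (1/(2π)) ∫_0^{2π} |f|^2 = Σ |c_n|^2.
Compute the left side: (1/(2π)) [∫_0^π 12^2 dx + ∫_π^{2π} (-12)^2 dx] = (1/(2π)) · (144π + 144π) = (144 + 144)/2 = 144.
So Σ_{n ∈ Z} |c_n|^2 = 144.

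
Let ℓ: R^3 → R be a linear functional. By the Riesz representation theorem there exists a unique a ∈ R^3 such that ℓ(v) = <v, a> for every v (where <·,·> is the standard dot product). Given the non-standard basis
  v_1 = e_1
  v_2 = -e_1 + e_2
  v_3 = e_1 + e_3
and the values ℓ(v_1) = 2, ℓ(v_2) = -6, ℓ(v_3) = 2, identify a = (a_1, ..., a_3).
a = (2, -4, 0)

Write a = (a_1, ..., a_3) in the standard basis. For each basis vector v_i, ℓ(v_i) = <v_i, a> is a linear equation in the a_j's. Collect the n equations into a matrix system V a = ℓ, where row i of V is v_i (expressed in the standard basis). Since V is invertible (lower-triangular with 1s on the diagonal, up to permutation), solve by back-substitution:
  V =
[[1, 0, 0],
 [-1, 1, 0],
 [1, 0, 1]]
  V a = (2, -6, 2)
Solving gives a = (2, -4, 0).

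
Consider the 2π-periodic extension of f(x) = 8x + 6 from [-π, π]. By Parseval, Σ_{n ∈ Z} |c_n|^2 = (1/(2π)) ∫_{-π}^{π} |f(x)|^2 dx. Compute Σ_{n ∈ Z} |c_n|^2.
Σ |c_n|^2 = 64π^2/3 + 36

Expand and integrate term by term over [-π, π]:
  ∫ (8x)^2 dx = 64·(2π^3/3); ∫ 2·8·(6)·x dx = 0 (odd integrand); ∫ 6^2 dx = 36·2π.
So (1/(2π)) ∫_{-π}^{π} (8x + 6)^2 dx = 64π^2/3 + 36 = 64π^2/3 + 36.
Parseval ⇒ Σ |c_n|^2 = 64π^2/3 + 36.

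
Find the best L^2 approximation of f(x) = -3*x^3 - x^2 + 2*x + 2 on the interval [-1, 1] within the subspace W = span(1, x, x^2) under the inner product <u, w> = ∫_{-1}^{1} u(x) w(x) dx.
g(x) = -x^2 + x/5 + 2

The best approximation g ∈ W is the orthogonal projection of f onto W. Writing g = a_0 + a_1 x + a_2 x^2, the coefficients solve the normal equations G · a = b where
  G_{ij} = <φ_i, φ_j> and b_i = <f, φ_i>, with φ_0 = 1, φ_1 = x, φ_2 = x^2.
G =
  [2, 0, 2/3]
  [0, 2/3, 0]
  [2/3, 0, 2/5],
b = (10/3, 2/15, 14/15).
Solving gives a_0 = 2, a_1 = 1/5, a_2 = -1, so
  g(x) = -x^2 + x/5 + 2.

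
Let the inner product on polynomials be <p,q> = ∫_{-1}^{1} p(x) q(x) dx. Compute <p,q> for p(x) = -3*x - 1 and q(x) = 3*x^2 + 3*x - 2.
<p,q> = -4

Expand the product: p(x)·q(x) = -9*x^3 - 12*x^2 + 3*x + 2.
∫_{-1}^{1} of each monomial x^k gives [2/(k+1) if k even, 0 if k odd]. Integrating term-by-term (or equivalently evaluating the antiderivative F(x) = -9*x^4/4 - 4*x^3 + 3*x^2/2 + 2*x at the endpoints):
  F(1) − F(−1) = -11/4 − (5/4) = -4.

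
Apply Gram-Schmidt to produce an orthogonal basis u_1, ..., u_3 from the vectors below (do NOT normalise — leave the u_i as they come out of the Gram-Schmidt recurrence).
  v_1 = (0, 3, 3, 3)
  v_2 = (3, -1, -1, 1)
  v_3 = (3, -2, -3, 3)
Orthogonal basis:
  u_1 = (0, 3, 3, 3)
  u_2 = (3, -2/3, -2/3, 4/3)
  u_3 = (-6/5, -2/5, -7/5, 9/5)

Apply the Gram-Schmidt recurrence
  u_1 = v_1
  u_i = v_i − Σ_{j<i} ((v_i · u_j) / (u_j · u_j)) · u_j.

Step by step this gives:
  u_1 = (0, 3, 3, 3)
  u_2 = (3, -2/3, -2/3, 4/3)
  u_3 = (-6/5, -2/5, -7/5, 9/5)

Orthogonality check:
  u_2 · u_1 = 0 (should be 0)
  u_3 · u_1 = 0 (should be 0)
  u_3 · u_2 = 0 (should be 0)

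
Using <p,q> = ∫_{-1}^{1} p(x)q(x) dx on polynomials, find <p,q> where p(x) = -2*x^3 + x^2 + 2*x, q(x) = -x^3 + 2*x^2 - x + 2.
<p,q> = 48/35

Expand the product: p(x)·q(x) = 2*x^6 - 5*x^5 + 2*x^4 - x^3 + 4*x.
∫_{-1}^{1} of each monomial x^k gives [2/(k+1) if k even, 0 if k odd]. Integrating term-by-term (or equivalently evaluating the antiderivative F(x) = 2*x^7/7 - 5*x^6/6 + 2*x^5/5 - x^4/4 + 2*x^2 at the endpoints):
  F(1) − F(−1) = 673/420 − (97/420) = 48/35.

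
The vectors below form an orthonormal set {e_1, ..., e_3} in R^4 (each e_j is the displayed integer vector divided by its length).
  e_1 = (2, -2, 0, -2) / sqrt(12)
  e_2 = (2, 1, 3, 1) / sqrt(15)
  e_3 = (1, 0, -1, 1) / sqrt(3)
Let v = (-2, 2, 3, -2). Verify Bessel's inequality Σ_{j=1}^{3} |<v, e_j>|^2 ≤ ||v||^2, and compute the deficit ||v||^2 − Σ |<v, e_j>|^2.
Σ |<v, e_j>|^2 = 58/3; ||v||^2 = 21; deficit = 5/3

Write each e_j = u_j / sqrt(<u_j, u_j>) where u_j is the displayed integer vector. Then <v, e_j> = <v, u_j> / sqrt(<u_j, u_j>), so |<v, e_j>|^2 = <v, u_j>^2 / <u_j, u_j>.
Coefficients: <v, e_1> = -4/sqrt(12), <v, e_2> = 5/sqrt(15), <v, e_3> = -7/sqrt(3).
Square and sum: Σ |<v, e_j>|^2 = 58/3.
Compute ||v||^2 = v·v = 21.
Deficit = 21 − 58/3 = 5/3 ≥ 0, confirming Bessel's inequality. (The deficit equals ||v − Σ <v,e_j> e_j||^2, the squared distance from v to span{e_j}.)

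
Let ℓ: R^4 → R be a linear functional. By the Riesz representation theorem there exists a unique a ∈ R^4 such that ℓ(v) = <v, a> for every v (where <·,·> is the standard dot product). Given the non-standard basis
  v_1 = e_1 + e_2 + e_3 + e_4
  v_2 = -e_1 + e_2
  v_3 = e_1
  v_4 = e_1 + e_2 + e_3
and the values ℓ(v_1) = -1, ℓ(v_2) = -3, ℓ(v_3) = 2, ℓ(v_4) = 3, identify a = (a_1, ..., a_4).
a = (2, -1, 2, -4)

Write a = (a_1, ..., a_4) in the standard basis. For each basis vector v_i, ℓ(v_i) = <v_i, a> is a linear equation in the a_j's. Collect the n equations into a matrix system V a = ℓ, where row i of V is v_i (expressed in the standard basis). Since V is invertible (lower-triangular with 1s on the diagonal, up to permutation), solve by back-substitution:
  V =
[[1, 1, 1, 1],
 [-1, 1, 0, 0],
 [1, 0, 0, 0],
 [1, 1, 1, 0]]
  V a = (-1, -3, 2, 3)
Solving gives a = (2, -1, 2, -4).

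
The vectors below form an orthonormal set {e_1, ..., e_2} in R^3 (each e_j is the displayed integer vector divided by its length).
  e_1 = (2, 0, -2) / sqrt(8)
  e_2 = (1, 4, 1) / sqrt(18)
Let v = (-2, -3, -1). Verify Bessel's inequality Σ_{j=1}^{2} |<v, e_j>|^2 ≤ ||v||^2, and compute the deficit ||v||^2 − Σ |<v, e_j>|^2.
Σ |<v, e_j>|^2 = 13; ||v||^2 = 14; deficit = 1

Write each e_j = u_j / sqrt(<u_j, u_j>) where u_j is the displayed integer vector. Then <v, e_j> = <v, u_j> / sqrt(<u_j, u_j>), so |<v, e_j>|^2 = <v, u_j>^2 / <u_j, u_j>.
Coefficients: <v, e_1> = -2/sqrt(8), <v, e_2> = -15/sqrt(18).
Square and sum: Σ |<v, e_j>|^2 = 13.
Compute ||v||^2 = v·v = 14.
Deficit = 14 − 13 = 1 ≥ 0, confirming Bessel's inequality. (The deficit equals ||v − Σ <v,e_j> e_j||^2, the squared distance from v to span{e_j}.)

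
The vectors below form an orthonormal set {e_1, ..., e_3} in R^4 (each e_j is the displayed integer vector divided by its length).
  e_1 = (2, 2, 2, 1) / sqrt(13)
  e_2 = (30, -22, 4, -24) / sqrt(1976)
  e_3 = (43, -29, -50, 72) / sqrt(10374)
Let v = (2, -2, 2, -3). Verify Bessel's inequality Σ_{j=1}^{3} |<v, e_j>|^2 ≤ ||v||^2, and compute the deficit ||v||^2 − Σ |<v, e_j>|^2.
Σ |<v, e_j>|^2 = 5477/273; ||v||^2 = 21; deficit = 256/273

Write each e_j = u_j / sqrt(<u_j, u_j>) where u_j is the displayed integer vector. Then <v, e_j> = <v, u_j> / sqrt(<u_j, u_j>), so |<v, e_j>|^2 = <v, u_j>^2 / <u_j, u_j>.
Coefficients: <v, e_1> = 1/sqrt(13), <v, e_2> = 184/sqrt(1976), <v, e_3> = -172/sqrt(10374).
Square and sum: Σ |<v, e_j>|^2 = 5477/273.
Compute ||v||^2 = v·v = 21.
Deficit = 21 − 5477/273 = 256/273 ≥ 0, confirming Bessel's inequality. (The deficit equals ||v − Σ <v,e_j> e_j||^2, the squared distance from v to span{e_j}.)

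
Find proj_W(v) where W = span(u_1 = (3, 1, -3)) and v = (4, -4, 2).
proj_W(v) = (6/19, 2/19, -6/19)

Set up U = [u_1 | ... | u_1] ∈ R^(3×1). The projector onto W = col(U) is P = U (U^T U)^(-1) U^T.
Compute U^T U =
  [19],
and U^T v = (2).
Solve U^T U · c = U^T v for the coefficients: c = (2/19). The projection is proj_W(v) = U c.
Check: (v - proj_W(v)) · u_1 = 0  (should be 0).
Result: proj_W(v) = (6/19, 2/19, -6/19).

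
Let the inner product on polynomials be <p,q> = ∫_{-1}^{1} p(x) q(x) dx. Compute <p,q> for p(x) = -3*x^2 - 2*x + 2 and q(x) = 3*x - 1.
<p,q> = -6

Expand the product: p(x)·q(x) = -9*x^3 - 3*x^2 + 8*x - 2.
∫_{-1}^{1} of each monomial x^k gives [2/(k+1) if k even, 0 if k odd]. Integrating term-by-term (or equivalently evaluating the antiderivative F(x) = -9*x^4/4 - x^3 + 4*x^2 - 2*x at the endpoints):
  F(1) − F(−1) = -5/4 − (19/4) = -6.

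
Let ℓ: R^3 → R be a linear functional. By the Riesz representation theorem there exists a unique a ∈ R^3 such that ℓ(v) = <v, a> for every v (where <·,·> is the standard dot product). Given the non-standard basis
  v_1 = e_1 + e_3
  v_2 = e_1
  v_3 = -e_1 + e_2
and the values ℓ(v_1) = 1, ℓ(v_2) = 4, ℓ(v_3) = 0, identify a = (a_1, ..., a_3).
a = (4, 4, -3)

Write a = (a_1, ..., a_3) in the standard basis. For each basis vector v_i, ℓ(v_i) = <v_i, a> is a linear equation in the a_j's. Collect the n equations into a matrix system V a = ℓ, where row i of V is v_i (expressed in the standard basis). Since V is invertible (lower-triangular with 1s on the diagonal, up to permutation), solve by back-substitution:
  V =
[[1, 0, 1],
 [1, 0, 0],
 [-1, 1, 0]]
  V a = (1, 4, 0)
Solving gives a = (4, 4, -3).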